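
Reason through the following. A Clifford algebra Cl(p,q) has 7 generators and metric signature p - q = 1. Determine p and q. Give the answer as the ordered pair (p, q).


We need p + q = 7 and p - q = 1.
Adding: 2p = 7 + 1 = 8, so p = 4.
Then q = 7 - 4 = 3.
(p, q) = (4, 3)


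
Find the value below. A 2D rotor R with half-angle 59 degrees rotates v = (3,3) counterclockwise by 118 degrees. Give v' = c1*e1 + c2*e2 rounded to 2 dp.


Rotor R = cos(59deg) - sin(59deg)*e12
Rotation angle theta = 2 * 59 = 118 degrees
v' = R*v*~R rotates v by theta.
cos(118deg) = -0.4695, sin(118deg) = 0.8829
v'_1 = 3*cos(118deg) - 3*sin(118deg)
= 3*(-0.4695) - 3*0.8829
= -4.06
v'_2 = 3*sin(118deg) + 3*cos(118deg)
= 3*0.8829 + 3*(-0.4695)
= 1.24
v' = -4.06*e1 + 1.24*e2


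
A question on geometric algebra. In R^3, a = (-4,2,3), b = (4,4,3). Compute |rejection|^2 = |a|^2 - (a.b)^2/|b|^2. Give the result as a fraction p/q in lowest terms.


|a|^2 = (-4)^2 + 2^2 + 3^2 = 29
|b|^2 = 4^2 + 4^2 + 3^2 = 41
a . b = (-4)*4 + 2*4 + 3*3 = 1
(a.b)^2 = 1^2 = 1
|rej|^2 = 29 - 1/41
= (1189 - 1)/41
= 1188/41
In lowest terms: 1188/41


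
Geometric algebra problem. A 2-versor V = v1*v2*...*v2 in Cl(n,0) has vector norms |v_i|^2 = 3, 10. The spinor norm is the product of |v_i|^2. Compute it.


Spinor norm N(V) = |v1|^2 * |v2|^2 * ... * |v2|^2
= 3 * 10
Running product: 3, 30
N(V) = 30


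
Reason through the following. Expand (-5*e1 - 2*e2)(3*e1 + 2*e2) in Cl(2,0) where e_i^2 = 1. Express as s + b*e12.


Expand: (-5*e1 - 2*e2)(3*e1 + 2*e2)
= (-5)*3*e1e1 + (-5)*2*e1e2 + (-2)*3*e2e1 + (-2)*2*e2e2
Using e1^2 = e2^2 = 1, e2e1 = -e1e2:
Scalar part s = (-5)*3 + (-2)*2 = -15 + (-4) = -19
Bivector part b = (-5)*2 - (-2)*3 = -10 - (-6) = -4
uv = -19 - 4*e12


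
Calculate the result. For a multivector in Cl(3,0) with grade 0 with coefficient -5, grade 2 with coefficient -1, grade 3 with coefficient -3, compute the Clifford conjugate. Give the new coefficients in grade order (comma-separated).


Clifford conjugate sign for grade k: (-1)^(k(k+1)/2)
Grade 0: (-1)^(0*1/2) = (-1)^0 = 1, coeff -5 -> -5
Grade 2: (-1)^(2*3/2) = (-1)^3 = -1, coeff -1 -> 1
Grade 3: (-1)^(3*4/2) = (-1)^6 = 1, coeff -3 -> -3
Conjugated coefficients: -5, 1, -3


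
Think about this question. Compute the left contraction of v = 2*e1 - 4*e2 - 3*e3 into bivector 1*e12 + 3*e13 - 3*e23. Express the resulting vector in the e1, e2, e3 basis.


Left contraction v _| B = <vB>_1 (grade-1 part of the geometric product vB).
Using e1_|e12 = e2, e2_|e12 = -e1, e1_|e13 = e3, e3_|e13 = -e1, e2_|e23 = e3, e3_|e23 = -e2:
e1 coeff: -v2*b12 - v3*b13 = -(-4)*(1) - (-3)*(3) = 13
e2 coeff: v1*b12 - v3*b23 = (2)*(1) - (-3)*(-3) = -7
e3 coeff: v1*b13 + v2*b23 = (2)*(3) + (-4)*(-3) = 18
v _| B = 13*e1 - 7*e2 + 18*e3


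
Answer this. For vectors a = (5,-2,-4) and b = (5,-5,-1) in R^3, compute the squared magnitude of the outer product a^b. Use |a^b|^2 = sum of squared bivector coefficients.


a wedge b = (a1*b2 - a2*b1)*e12 + (a1*b3 - a3*b1)*e13 + (a2*b3 - a3*b2)*e23
e12 coeff: 5*(-5) - (-2)*5 = -25 - (-10) = -15
e13 coeff: 5*(-1) - (-4)*5 = -5 - (-20) = 15
e23 coeff: (-2)*(-1) - (-4)*(-5) = 2 - 20 = -18
|a wedge b|^2 = (-15)^2 + 15^2 + (-18)^2
= 225 + 225 + 324
= 774


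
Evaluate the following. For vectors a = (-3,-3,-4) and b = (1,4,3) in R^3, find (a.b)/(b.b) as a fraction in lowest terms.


Projection coefficient = (a . b) / (b . b)
a . b = (-3)*1 + (-3)*4 + (-4)*3
= -3 + (-12) + (-12) = -27
b . b = 1^2 + 4^2 + 3^2
= 1 + 16 + 9 = 26
Coefficient = -27/26
In lowest terms: -27/26


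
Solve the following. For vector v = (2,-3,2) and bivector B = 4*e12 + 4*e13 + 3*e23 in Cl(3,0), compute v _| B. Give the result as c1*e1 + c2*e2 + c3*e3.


Left contraction v _| B = <vB>_1 (grade-1 part of the geometric product vB).
Using e1_|e12 = e2, e2_|e12 = -e1, e1_|e13 = e3, e3_|e13 = -e1, e2_|e23 = e3, e3_|e23 = -e2:
e1 coeff: -v2*b12 - v3*b13 = -(-3)*(4) - (2)*(4) = 4
e2 coeff: v1*b12 - v3*b23 = (2)*(4) - (2)*(3) = 2
e3 coeff: v1*b13 + v2*b23 = (2)*(4) + (-3)*(3) = -1
v _| B = 4*e1 + 2*e2 - 1*e3


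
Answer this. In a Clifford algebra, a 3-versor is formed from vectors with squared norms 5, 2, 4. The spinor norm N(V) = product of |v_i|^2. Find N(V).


Spinor norm N(V) = |v1|^2 * |v2|^2 * ... * |v3|^2
= 5 * 2 * 4
Running product: 5, 10, 40
N(V) = 40


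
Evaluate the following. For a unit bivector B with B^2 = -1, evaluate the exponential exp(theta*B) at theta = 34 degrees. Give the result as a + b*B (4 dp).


For a unit bivector B with B^2 = -1, the exponential series gives
e^(theta*B) = cos(theta) + sin(theta)*B (the GA analogue of Euler's formula).
theta = 34 degrees = 0.593412 rad
cos(34 deg) = 0.8290
sin(34 deg) = 0.5592
exp(theta*B) = 0.8290 + 0.5592*B


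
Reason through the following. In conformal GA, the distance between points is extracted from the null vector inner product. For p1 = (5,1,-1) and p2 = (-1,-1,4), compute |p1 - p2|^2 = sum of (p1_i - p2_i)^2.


p1 - p2 = (6, 2, -5)
|p1 - p2|^2 = 6^2 + 2^2 + (-5)^2
= 36 + 4 + 25
= 65


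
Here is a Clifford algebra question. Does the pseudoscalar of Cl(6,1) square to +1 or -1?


The pseudoscalar I = e1...e_n (product of all n generators) of Cl(p,q) satisfies I^2 = (-1)^(q + n(n-1)/2).
p = 6, q = 1, n = p + q = 7
n(n-1)/2 = 7 * 6 / 2 = 21
Exponent = q + n(n-1)/2 = 1 + 21 = 22
I^2 = (-1)^22 = +1


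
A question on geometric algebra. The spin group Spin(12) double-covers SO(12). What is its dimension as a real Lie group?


Spin(n) double-covers SO(n); both have Lie algebra so(n) of dimension n(n-1)/2.
n = 12
n(n-1) = 12 * 11 = 132
dim Spin(12) = 132/2 = 66


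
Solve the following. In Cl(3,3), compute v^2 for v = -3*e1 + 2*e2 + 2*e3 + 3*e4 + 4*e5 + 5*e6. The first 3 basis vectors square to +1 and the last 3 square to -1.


v^2 = sum of c_i^2 * e_i^2
Positive signature terms (e_i^2 = +1): (-3)^2 + 2^2 + 2^2 = 17
Negative signature terms (e_j^2 = -1): 3^2 + 4^2 + 5^2 = 50
v^2 = 17 - 50 = -33


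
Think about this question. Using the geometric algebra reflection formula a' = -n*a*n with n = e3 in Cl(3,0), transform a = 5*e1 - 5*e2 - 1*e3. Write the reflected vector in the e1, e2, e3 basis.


Reflection formula: a' = -n*a*n, with n = e3 (unit vector, n^2 = 1).
For reflection through hyperplane perp to e3:
The component along e3 flips sign, others stay.
a = (5, -5, -1)
a' = (5, -5, 1)
a' = 5*e1 - 5*e2 + 1*e3


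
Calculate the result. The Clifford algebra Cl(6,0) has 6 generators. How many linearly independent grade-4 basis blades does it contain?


Number of grade-k basis blades in Cl(p,q) with n = p + q is C(n, k).
n = 6 + 0 = 6
C(6, 4) = 6! / (4! * 2!)
= 720 / (24 * 2)
= 15


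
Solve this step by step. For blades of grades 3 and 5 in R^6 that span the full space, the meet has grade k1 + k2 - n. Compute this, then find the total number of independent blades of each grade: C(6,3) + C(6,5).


Meet grade = grade(A) + grade(B) - n
= 3 + 5 - 6 = 2
C(6,3) = 20
C(6,5) = 6
dim_A + dim_B = 20 + 6 = 26


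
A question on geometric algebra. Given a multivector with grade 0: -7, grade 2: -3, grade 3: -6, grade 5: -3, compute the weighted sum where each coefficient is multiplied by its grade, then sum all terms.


Grade-weighted sum = sum of grade_k * coefficient_k
0*(-7) = 0
2*(-3) = -6
3*(-6) = -18
5*(-3) = -15
Total = 0 + (-6) + (-18) + (-15) = -39


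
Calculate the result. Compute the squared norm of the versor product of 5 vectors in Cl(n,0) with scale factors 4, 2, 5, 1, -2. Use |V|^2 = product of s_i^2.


Each vector v_i has |v_i|^2 = s_i^2
Squared scales: 4^2 = 16, 2^2 = 4, 5^2 = 25, 1^2 = 1, (-2)^2 = 4
|V|^2 = 16 * 4 * 25 * 1 * 4
= 6400


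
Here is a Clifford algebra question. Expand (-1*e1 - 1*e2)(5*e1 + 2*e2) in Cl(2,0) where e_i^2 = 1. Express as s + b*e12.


Expand: (-1*e1 - 1*e2)(5*e1 + 2*e2)
= (-1)*5*e1e1 + (-1)*2*e1e2 + (-1)*5*e2e1 + (-1)*2*e2e2
Using e1^2 = e2^2 = 1, e2e1 = -e1e2:
Scalar part s = (-1)*5 + (-1)*2 = -5 + (-2) = -7
Bivector part b = (-1)*2 - (-1)*5 = -2 - (-5) = 3
uv = -7 + 3*e12


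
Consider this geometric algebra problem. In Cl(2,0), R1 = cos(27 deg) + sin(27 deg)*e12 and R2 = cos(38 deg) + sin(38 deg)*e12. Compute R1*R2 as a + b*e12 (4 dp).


Same-plane rotors commute and their half-angles add:
R1*R2 = cos(a1 + a2) + sin(a1 + a2)*e12.
a1 + a2 = 27 + 38 = 65 deg
cos(65 deg) = 0.4226
sin(65 deg) = 0.9063
R1*R2 = 0.4226 + 0.9063*e12


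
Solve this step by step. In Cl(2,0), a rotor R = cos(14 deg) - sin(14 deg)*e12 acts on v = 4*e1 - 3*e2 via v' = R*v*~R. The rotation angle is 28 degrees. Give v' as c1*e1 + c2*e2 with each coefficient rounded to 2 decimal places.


Rotor R = cos(14deg) - sin(14deg)*e12
Rotation angle theta = 2 * 14 = 28 degrees
v' = R*v*~R rotates v by theta.
cos(28deg) = 0.8829, sin(28deg) = 0.4695
v'_1 = 4*cos(28deg) - (-3)*sin(28deg)
= 4*0.8829 - (-3)*0.4695
= 4.94
v'_2 = 4*sin(28deg) + (-3)*cos(28deg)
= 4*0.4695 + (-3)*0.8829
= -0.77
v' = 4.94*e1 - 0.77*e2


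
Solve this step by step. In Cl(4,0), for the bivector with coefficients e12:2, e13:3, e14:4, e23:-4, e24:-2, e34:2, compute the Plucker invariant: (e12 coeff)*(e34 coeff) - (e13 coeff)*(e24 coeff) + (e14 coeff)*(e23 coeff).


Plucker relation: af - be + cd
a*f = 2*2 = 4
b*e = 3*(-2) = -6
c*d = 4*(-4) = -16
af - be + cd = 4 - (-6) + (-16)
= -6


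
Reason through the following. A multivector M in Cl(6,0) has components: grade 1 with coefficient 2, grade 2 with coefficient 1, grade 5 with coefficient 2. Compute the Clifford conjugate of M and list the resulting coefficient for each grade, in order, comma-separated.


Clifford conjugate sign for grade k: (-1)^(k(k+1)/2)
Grade 1: (-1)^(1*2/2) = (-1)^1 = -1, coeff 2 -> -2
Grade 2: (-1)^(2*3/2) = (-1)^3 = -1, coeff 1 -> -1
Grade 5: (-1)^(5*6/2) = (-1)^15 = -1, coeff 2 -> -2
Conjugated coefficients: -2, -1, -2


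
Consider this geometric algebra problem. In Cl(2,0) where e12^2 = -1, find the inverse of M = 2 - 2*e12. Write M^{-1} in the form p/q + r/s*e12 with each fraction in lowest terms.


M = 2 - 2*e12, where e12^2 = -1.
Since M commutes with its reverse ~M = a - b*e12, M * ~M = a^2 - b^2*e12^2 = a^2 + b^2.
So M^{-1} = ~M / (a^2 + b^2) = (a - b*e12)/(a^2 + b^2).
a^2 + b^2 = 4 + 4 = 8
Scalar part = 2/8 = 1/4
Bivector coeff = 2/8 = 1/4
M^{-1} = 1/4 + 1/4*e12


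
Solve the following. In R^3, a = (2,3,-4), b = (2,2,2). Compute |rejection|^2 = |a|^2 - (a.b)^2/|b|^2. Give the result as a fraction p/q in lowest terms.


|a|^2 = 2^2 + 3^2 + (-4)^2 = 29
|b|^2 = 2^2 + 2^2 + 2^2 = 12
a . b = 2*2 + 3*2 + (-4)*2 = 2
(a.b)^2 = 2^2 = 4
|rej|^2 = 29 - 4/12
= (348 - 4)/12
= 344/12
In lowest terms: 86/3


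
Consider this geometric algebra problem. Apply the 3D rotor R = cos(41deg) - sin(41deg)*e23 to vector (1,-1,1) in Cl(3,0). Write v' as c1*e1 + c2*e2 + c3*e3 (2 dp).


Rotor R = cos(41deg) - sin(41deg)*e23
Rotation angle theta = 2 * 41 = 82 degrees in the e23 plane (e2 -> e3).
The component perpendicular to the plane (e1) is invariant: v'_1 = v1 = 1.00
cos(82deg) = 0.1392, sin(82deg) = 0.9903
v'_2 = v2*cos(theta) - v3*sin(theta) = -1*0.1392 - 1*0.9903 = -1.13
v'_3 = v2*sin(theta) + v3*cos(theta) = -1*0.9903 + 1*0.1392 = -0.85
v' = 1.00*e1 - 1.13*e2 - 0.85*e3


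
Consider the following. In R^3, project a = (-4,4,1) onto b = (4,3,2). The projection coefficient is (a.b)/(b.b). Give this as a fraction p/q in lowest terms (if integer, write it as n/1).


Projection coefficient = (a . b) / (b . b)
a . b = (-4)*4 + 4*3 + 1*2
= -16 + 12 + 2 = -2
b . b = 4^2 + 3^2 + 2^2
= 16 + 9 + 4 = 29
Coefficient = -2/29
In lowest terms: -2/29


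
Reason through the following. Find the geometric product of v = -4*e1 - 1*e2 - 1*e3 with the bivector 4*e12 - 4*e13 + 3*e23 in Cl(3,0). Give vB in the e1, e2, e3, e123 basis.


vB has grade-1 (vector) and grade-3 (trivector) parts: vB = (v _| B) + (v ^ B).
Vector part <vB>_1:
  e1: -v2*b12 - v3*b13 = -(-1)*(4) - (-1)*(-4) = 0
  e2: v1*b12 - v3*b23 = (-4)*(4) - (-1)*(3) = -13
  e3: v1*b13 + v2*b23 = (-4)*(-4) + (-1)*(3) = 13
Trivector part <vB>_3:
  e123: v1*b23 - v2*b13 + v3*b12 = (-4)*(3) - (-1)*(-4) + (-1)*(4) = -20
vB = 0*e1 - 13*e2 + 13*e3 - 20*e123


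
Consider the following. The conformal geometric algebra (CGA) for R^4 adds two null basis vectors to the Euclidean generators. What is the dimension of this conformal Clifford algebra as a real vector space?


The conformal model of R^4 uses Cl(5,1): the 4 Euclidean generators plus two extra orthogonal generators e+ (e+^2 = +1) and e- (e-^2 = -1), from which the null vectors e0, einf are built.
Number of generators m = 4 + 2 = 6.
dim Cl(p,q) = 2^m = 2^6 = 64


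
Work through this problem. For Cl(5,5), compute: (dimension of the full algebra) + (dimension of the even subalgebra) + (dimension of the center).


n = 5 + 5 = 10
Total dim = 2^10 = 1024
Even subalgebra dim = 2^9 = 512
n is even, so center dim = 1
Sum = 1024 + 512 + 1 = 1537


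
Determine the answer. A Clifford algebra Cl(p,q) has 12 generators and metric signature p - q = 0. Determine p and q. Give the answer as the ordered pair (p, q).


We need p + q = 12 and p - q = 0.
Adding: 2p = 12 + 0 = 12, so p = 6.
Then q = 12 - 6 = 6.
(p, q) = (6, 6)


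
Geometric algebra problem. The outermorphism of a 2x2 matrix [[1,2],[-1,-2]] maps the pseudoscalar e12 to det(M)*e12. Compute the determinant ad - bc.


The outermorphism of a linear map f sends e1^e2 to f(e1)^f(e2).
f(e1) = 1*e1 - 1*e2
f(e2) = 2*e1 - 2*e2
f(e1) ^ f(e2) = (1*e1 - 1*e2) ^ (2*e1 - 2*e2)
= 1*(-2)*e12 + (-1)*2*e21
= (-2 - (-2))*e12
= 0*e12
Coefficient = 0


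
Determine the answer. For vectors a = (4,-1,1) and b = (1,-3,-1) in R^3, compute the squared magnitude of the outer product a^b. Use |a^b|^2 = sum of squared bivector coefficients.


a wedge b = (a1*b2 - a2*b1)*e12 + (a1*b3 - a3*b1)*e13 + (a2*b3 - a3*b2)*e23
e12 coeff: 4*(-3) - (-1)*1 = -12 - (-1) = -11
e13 coeff: 4*(-1) - 1*1 = -4 - 1 = -5
e23 coeff: (-1)*(-1) - 1*(-3) = 1 - (-3) = 4
|a wedge b|^2 = (-11)^2 + (-5)^2 + 4^2
= 121 + 25 + 16
= 162


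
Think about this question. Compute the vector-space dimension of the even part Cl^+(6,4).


Even subalgebra dimension = 2^(n-1)
n = 6 + 4 = 10
2^(10 - 1) = 2^9 = 512
Verification: sum of C(10,k) for even k = 1 + 45 + 210 + 210 + 45 + 1 = 512
Result = 512


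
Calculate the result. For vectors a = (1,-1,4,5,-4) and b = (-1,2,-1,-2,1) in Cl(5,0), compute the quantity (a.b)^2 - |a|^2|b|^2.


a . b = 1*(-1) + (-1)*2 + 4*(-1) + 5*(-2) + (-4)*1
= -1 + (-2) + (-4) + (-10) + (-4) = -21
|a|^2 = 1^2 + (-1)^2 + 4^2 + 5^2 + (-4)^2 = 59
|b|^2 = (-1)^2 + 2^2 + (-1)^2 + (-2)^2 + 1^2 = 11
(a.b)^2 = (-21)^2 = 441
|a|^2 * |b|^2 = 59 * 11 = 649
Result = 441 - 649 = -208


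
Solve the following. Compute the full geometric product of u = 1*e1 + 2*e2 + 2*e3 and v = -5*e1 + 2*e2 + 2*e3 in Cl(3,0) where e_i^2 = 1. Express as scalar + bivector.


In Cl(3,0): e_i^2 = 1, e_ie_j = -e_je_i for i != j.
Scalar part = u . v = 1*(-5) + 2*2 + 2*2
= -5 + 4 + 4 = 3
e12 coeff = 1*2 - 2*(-5) = 2 - (-10) = 12
e13 coeff = 1*2 - 2*(-5) = 2 - (-10) = 12
e23 coeff = 2*2 - 2*2 = 4 - 4 = 0
uv = 3 + 12*e12 + 12*e13 + 0*e23


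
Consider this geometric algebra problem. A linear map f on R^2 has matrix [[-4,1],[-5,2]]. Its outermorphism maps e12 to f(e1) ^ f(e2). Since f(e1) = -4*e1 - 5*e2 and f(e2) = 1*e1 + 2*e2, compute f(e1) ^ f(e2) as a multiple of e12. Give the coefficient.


The outermorphism of a linear map f sends e1^e2 to f(e1)^f(e2).
f(e1) = -4*e1 - 5*e2
f(e2) = 1*e1 + 2*e2
f(e1) ^ f(e2) = (-4*e1 - 5*e2) ^ (1*e1 + 2*e2)
= (-4)*2*e12 + (-5)*1*e21
= (-8 - (-5))*e12
= -3*e12
Coefficient = -3


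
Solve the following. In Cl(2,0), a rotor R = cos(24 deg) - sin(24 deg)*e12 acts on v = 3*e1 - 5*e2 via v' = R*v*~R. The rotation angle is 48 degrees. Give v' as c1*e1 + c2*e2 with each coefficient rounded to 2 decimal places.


Rotor R = cos(24deg) - sin(24deg)*e12
Rotation angle theta = 2 * 24 = 48 degrees
v' = R*v*~R rotates v by theta.
cos(48deg) = 0.6691, sin(48deg) = 0.7431
v'_1 = 3*cos(48deg) - (-5)*sin(48deg)
= 3*0.6691 - (-5)*0.7431
= 5.72
v'_2 = 3*sin(48deg) + (-5)*cos(48deg)
= 3*0.7431 + (-5)*0.6691
= -1.12
v' = 5.72*e1 - 1.12*e2


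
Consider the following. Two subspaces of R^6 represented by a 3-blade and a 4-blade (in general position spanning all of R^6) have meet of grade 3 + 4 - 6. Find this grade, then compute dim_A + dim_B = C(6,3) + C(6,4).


Meet grade = grade(A) + grade(B) - n
= 3 + 4 - 6 = 1
C(6,3) = 20
C(6,4) = 15
dim_A + dim_B = 20 + 15 = 35


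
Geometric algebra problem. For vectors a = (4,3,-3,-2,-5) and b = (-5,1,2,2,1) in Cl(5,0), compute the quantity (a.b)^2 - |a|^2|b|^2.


a . b = 4*(-5) + 3*1 + (-3)*2 + (-2)*2 + (-5)*1
= -20 + 3 + (-6) + (-4) + (-5) = -32
|a|^2 = 4^2 + 3^2 + (-3)^2 + (-2)^2 + (-5)^2 = 63
|b|^2 = (-5)^2 + 1^2 + 2^2 + 2^2 + 1^2 = 35
(a.b)^2 = (-32)^2 = 1024
|a|^2 * |b|^2 = 63 * 35 = 2205
Result = 1024 - 2205 = -1181


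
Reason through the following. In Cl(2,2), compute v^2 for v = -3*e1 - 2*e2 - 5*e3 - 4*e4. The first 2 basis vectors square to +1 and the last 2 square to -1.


v^2 = sum of c_i^2 * e_i^2
Positive signature terms (e_i^2 = +1): (-3)^2 + (-2)^2 = 13
Negative signature terms (e_j^2 = -1): (-5)^2 + (-4)^2 = 41
v^2 = 13 - 41 = -28


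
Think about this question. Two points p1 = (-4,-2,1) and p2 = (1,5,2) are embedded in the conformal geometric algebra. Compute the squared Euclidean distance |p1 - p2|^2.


p1 - p2 = (-5, -7, -1)
|p1 - p2|^2 = (-5)^2 + (-7)^2 + (-1)^2
= 25 + 49 + 1
= 75


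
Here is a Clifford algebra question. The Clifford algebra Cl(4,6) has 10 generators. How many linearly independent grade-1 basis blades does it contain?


Number of grade-k basis blades in Cl(p,q) with n = p + q is C(n, k).
n = 4 + 6 = 10
C(10, 1) = 10! / (1! * 9!)
= 3628800 / (1 * 362880)
= 10


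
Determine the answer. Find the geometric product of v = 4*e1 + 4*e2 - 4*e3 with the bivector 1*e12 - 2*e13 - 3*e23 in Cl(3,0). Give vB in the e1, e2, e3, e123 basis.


vB has grade-1 (vector) and grade-3 (trivector) parts: vB = (v _| B) + (v ^ B).
Vector part <vB>_1:
  e1: -v2*b12 - v3*b13 = -(4)*(1) - (-4)*(-2) = -12
  e2: v1*b12 - v3*b23 = (4)*(1) - (-4)*(-3) = -8
  e3: v1*b13 + v2*b23 = (4)*(-2) + (4)*(-3) = -20
Trivector part <vB>_3:
  e123: v1*b23 - v2*b13 + v3*b12 = (4)*(-3) - (4)*(-2) + (-4)*(1) = -8
vB = -12*e1 - 8*e2 - 20*e3 - 8*e123


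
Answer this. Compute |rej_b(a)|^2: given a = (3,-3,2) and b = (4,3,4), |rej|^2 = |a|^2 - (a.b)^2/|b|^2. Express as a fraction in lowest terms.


|a|^2 = 3^2 + (-3)^2 + 2^2 = 22
|b|^2 = 4^2 + 3^2 + 4^2 = 41
a . b = 3*4 + (-3)*3 + 2*4 = 11
(a.b)^2 = 11^2 = 121
|rej|^2 = 22 - 121/41
= (902 - 121)/41
= 781/41
In lowest terms: 781/41


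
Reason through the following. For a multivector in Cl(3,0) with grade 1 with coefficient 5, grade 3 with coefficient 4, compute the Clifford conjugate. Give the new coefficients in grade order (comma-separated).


Clifford conjugate sign for grade k: (-1)^(k(k+1)/2)
Grade 1: (-1)^(1*2/2) = (-1)^1 = -1, coeff 5 -> -5
Grade 3: (-1)^(3*4/2) = (-1)^6 = 1, coeff 4 -> 4
Conjugated coefficients: -5, 4


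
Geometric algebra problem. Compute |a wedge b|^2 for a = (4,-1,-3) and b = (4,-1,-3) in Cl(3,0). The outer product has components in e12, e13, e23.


a wedge b = (a1*b2 - a2*b1)*e12 + (a1*b3 - a3*b1)*e13 + (a2*b3 - a3*b2)*e23
e12 coeff: 4*(-1) - (-1)*4 = -4 - (-4) = 0
e13 coeff: 4*(-3) - (-3)*4 = -12 - (-12) = 0
e23 coeff: (-1)*(-3) - (-3)*(-1) = 3 - 3 = 0
|a wedge b|^2 = 0^2 + 0^2 + 0^2
= 0 + 0 + 0
= 0


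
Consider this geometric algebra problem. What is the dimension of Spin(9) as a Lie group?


Spin(n) double-covers SO(n); both have Lie algebra so(n) of dimension n(n-1)/2.
n = 9
n(n-1) = 9 * 8 = 72
dim Spin(9) = 72/2 = 36


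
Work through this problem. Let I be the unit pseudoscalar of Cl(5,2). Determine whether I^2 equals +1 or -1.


The pseudoscalar I = e1...e_n (product of all n generators) of Cl(p,q) satisfies I^2 = (-1)^(q + n(n-1)/2).
p = 5, q = 2, n = p + q = 7
n(n-1)/2 = 7 * 6 / 2 = 21
Exponent = q + n(n-1)/2 = 2 + 21 = 23
I^2 = (-1)^23 = -1


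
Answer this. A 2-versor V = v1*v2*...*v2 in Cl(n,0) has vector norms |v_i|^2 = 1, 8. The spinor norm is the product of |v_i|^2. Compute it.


Spinor norm N(V) = |v1|^2 * |v2|^2 * ... * |v2|^2
= 1 * 8
Running product: 1, 8
N(V) = 8


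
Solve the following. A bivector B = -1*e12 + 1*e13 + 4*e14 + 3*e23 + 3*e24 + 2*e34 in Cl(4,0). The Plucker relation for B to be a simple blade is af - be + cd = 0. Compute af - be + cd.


Plucker relation: af - be + cd
a*f = (-1)*2 = -2
b*e = 1*3 = 3
c*d = 4*3 = 12
af - be + cd = -2 - 3 + 12
= 7


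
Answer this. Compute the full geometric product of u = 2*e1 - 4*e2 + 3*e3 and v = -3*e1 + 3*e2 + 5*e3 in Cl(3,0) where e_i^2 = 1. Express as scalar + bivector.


In Cl(3,0): e_i^2 = 1, e_ie_j = -e_je_i for i != j.
Scalar part = u . v = 2*(-3) + (-4)*3 + 3*5
= -6 + (-12) + 15 = -3
e12 coeff = 2*3 - (-4)*(-3) = 6 - 12 = -6
e13 coeff = 2*5 - 3*(-3) = 10 - (-9) = 19
e23 coeff = (-4)*5 - 3*3 = -20 - 9 = -29
uv = -3 - 6*e12 + 19*e13 - 29*e23


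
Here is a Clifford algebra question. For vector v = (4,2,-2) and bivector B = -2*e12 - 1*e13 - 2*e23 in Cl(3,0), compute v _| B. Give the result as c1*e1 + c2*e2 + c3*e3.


Left contraction v _| B = <vB>_1 (grade-1 part of the geometric product vB).
Using e1_|e12 = e2, e2_|e12 = -e1, e1_|e13 = e3, e3_|e13 = -e1, e2_|e23 = e3, e3_|e23 = -e2:
e1 coeff: -v2*b12 - v3*b13 = -(2)*(-2) - (-2)*(-1) = 2
e2 coeff: v1*b12 - v3*b23 = (4)*(-2) - (-2)*(-2) = -12
e3 coeff: v1*b13 + v2*b23 = (4)*(-1) + (2)*(-2) = -8
v _| B = 2*e1 - 12*e2 - 8*e3


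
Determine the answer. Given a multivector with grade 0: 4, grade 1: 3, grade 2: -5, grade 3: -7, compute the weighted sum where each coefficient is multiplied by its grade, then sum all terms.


Grade-weighted sum = sum of grade_k * coefficient_k
0*4 = 0
1*3 = 3
2*(-5) = -10
3*(-7) = -21
Total = 0 + 3 + (-10) + (-21) = -28


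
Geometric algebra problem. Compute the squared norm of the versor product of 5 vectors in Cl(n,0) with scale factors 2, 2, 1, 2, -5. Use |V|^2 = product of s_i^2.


Each vector v_i has |v_i|^2 = s_i^2
Squared scales: 2^2 = 4, 2^2 = 4, 1^2 = 1, 2^2 = 4, (-5)^2 = 25
|V|^2 = 4 * 4 * 1 * 4 * 25
= 1600


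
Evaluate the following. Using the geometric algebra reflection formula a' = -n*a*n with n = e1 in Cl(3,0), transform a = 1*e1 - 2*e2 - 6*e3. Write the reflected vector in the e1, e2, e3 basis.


Reflection formula: a' = -n*a*n, with n = e1 (unit vector, n^2 = 1).
For reflection through hyperplane perp to e1:
The component along e1 flips sign, others stay.
a = (1, -2, -6)
a' = (-1, -2, -6)
a' = -1*e1 - 2*e2 - 6*e3


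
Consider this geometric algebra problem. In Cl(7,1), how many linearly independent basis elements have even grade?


Even subalgebra dimension = 2^(n-1)
n = 7 + 1 = 8
2^(8 - 1) = 2^7 = 128
Verification: sum of C(8,k) for even k = 1 + 28 + 70 + 28 + 1 = 128
Result = 128


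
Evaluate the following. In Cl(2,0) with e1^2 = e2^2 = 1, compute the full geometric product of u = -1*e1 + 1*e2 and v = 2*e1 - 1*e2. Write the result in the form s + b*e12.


Expand: (-1*e1 + 1*e2)(2*e1 - 1*e2)
= (-1)*2*e1e1 + (-1)*(-1)*e1e2 + 1*2*e2e1 + 1*(-1)*e2e2
Using e1^2 = e2^2 = 1, e2e1 = -e1e2:
Scalar part s = (-1)*2 + 1*(-1) = -2 + (-1) = -3
Bivector part b = (-1)*(-1) - 1*2 = 1 - 2 = -1
uv = -3 - 1*e12


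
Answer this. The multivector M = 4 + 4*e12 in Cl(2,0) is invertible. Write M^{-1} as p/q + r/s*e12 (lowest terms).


M = 4 + 4*e12, where e12^2 = -1.
Since M commutes with its reverse ~M = a - b*e12, M * ~M = a^2 - b^2*e12^2 = a^2 + b^2.
So M^{-1} = ~M / (a^2 + b^2) = (a - b*e12)/(a^2 + b^2).
a^2 + b^2 = 16 + 16 = 32
Scalar part = 4/32 = 1/8
Bivector coeff = -4/32 = -1/8
M^{-1} = 1/8 - 1/8*e12


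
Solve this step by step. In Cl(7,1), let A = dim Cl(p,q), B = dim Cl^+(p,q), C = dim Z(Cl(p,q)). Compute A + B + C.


n = 7 + 1 = 8
Total dim = 2^8 = 256
Even subalgebra dim = 2^7 = 128
n is even, so center dim = 1
Sum = 256 + 128 + 1 = 385


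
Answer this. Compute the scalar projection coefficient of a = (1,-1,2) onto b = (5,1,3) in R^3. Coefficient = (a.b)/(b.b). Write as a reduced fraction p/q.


Projection coefficient = (a . b) / (b . b)
a . b = 1*5 + (-1)*1 + 2*3
= 5 + (-1) + 6 = 10
b . b = 5^2 + 1^2 + 3^2
= 25 + 1 + 9 = 35
Coefficient = 10/35
In lowest terms: 2/7


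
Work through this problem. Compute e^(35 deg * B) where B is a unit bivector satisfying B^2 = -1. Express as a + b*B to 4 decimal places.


For a unit bivector B with B^2 = -1, the exponential series gives
e^(theta*B) = cos(theta) + sin(theta)*B (the GA analogue of Euler's formula).
theta = 35 degrees = 0.610865 rad
cos(35 deg) = 0.8192
sin(35 deg) = 0.5736
exp(theta*B) = 0.8192 + 0.5736*B


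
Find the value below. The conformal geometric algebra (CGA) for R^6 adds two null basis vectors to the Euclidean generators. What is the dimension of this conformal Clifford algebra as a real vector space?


The conformal model of R^6 uses Cl(7,1): the 6 Euclidean generators plus two extra orthogonal generators e+ (e+^2 = +1) and e- (e-^2 = -1), from which the null vectors e0, einf are built.
Number of generators m = 6 + 2 = 8.
dim Cl(p,q) = 2^m = 2^8 = 256


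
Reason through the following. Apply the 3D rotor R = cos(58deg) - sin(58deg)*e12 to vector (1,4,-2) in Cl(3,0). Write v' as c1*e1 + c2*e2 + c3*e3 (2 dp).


Rotor R = cos(58deg) - sin(58deg)*e12
Rotation angle theta = 2 * 58 = 116 degrees in the e12 plane (e1 -> e2).
The component perpendicular to the plane (e3) is invariant: v'_3 = v3 = -2.00
cos(116deg) = -0.4384, sin(116deg) = 0.8988
v'_1 = v1*cos(theta) - v2*sin(theta) = 1*(-0.4384) - 4*0.8988 = -4.03
v'_2 = v1*sin(theta) + v2*cos(theta) = 1*0.8988 + 4*(-0.4384) = -0.85
v' = -4.03*e1 - 0.85*e2 - 2.00*e3


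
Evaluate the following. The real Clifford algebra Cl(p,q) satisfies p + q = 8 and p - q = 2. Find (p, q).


We need p + q = 8 and p - q = 2.
Adding: 2p = 8 + 2 = 10, so p = 5.
Then q = 8 - 5 = 3.
(p, q) = (5, 3)


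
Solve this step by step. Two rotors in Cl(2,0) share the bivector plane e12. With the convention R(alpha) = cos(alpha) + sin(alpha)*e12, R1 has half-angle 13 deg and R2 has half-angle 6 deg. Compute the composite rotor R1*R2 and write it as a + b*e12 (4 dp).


Same-plane rotors commute and their half-angles add:
R1*R2 = cos(a1 + a2) + sin(a1 + a2)*e12.
a1 + a2 = 13 + 6 = 19 deg
cos(19 deg) = 0.9455
sin(19 deg) = 0.3256
R1*R2 = 0.9455 + 0.3256*e12


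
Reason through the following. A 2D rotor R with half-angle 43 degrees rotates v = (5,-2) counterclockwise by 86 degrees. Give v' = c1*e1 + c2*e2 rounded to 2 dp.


Rotor R = cos(43deg) - sin(43deg)*e12
Rotation angle theta = 2 * 43 = 86 degrees
v' = R*v*~R rotates v by theta.
cos(86deg) = 0.0698, sin(86deg) = 0.9976
v'_1 = 5*cos(86deg) - (-2)*sin(86deg)
= 5*0.0698 - (-2)*0.9976
= 2.34
v'_2 = 5*sin(86deg) + (-2)*cos(86deg)
= 5*0.9976 + (-2)*0.0698
= 4.85
v' = 2.34*e1 + 4.85*e2


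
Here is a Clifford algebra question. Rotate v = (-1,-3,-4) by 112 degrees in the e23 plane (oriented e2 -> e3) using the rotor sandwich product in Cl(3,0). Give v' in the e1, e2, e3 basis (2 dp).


Rotor R = cos(56deg) - sin(56deg)*e23
Rotation angle theta = 2 * 56 = 112 degrees in the e23 plane (e2 -> e3).
The component perpendicular to the plane (e1) is invariant: v'_1 = v1 = -1.00
cos(112deg) = -0.3746, sin(112deg) = 0.9272
v'_2 = v2*cos(theta) - v3*sin(theta) = -3*(-0.3746) - (-4)*0.9272 = 4.83
v'_3 = v2*sin(theta) + v3*cos(theta) = -3*0.9272 + (-4)*(-0.3746) = -1.28
v' = -1.00*e1 + 4.83*e2 - 1.28*e3


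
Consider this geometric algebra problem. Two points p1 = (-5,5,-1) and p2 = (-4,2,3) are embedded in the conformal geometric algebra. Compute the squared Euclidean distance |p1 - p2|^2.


p1 - p2 = (-1, 3, -4)
|p1 - p2|^2 = (-1)^2 + 3^2 + (-4)^2
= 1 + 9 + 16
= 26


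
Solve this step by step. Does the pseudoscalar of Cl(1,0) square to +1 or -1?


The pseudoscalar I = e1...e_n (product of all n generators) of Cl(p,q) satisfies I^2 = (-1)^(q + n(n-1)/2).
p = 1, q = 0, n = p + q = 1
n(n-1)/2 = 1 * 0 / 2 = 0
Exponent = q + n(n-1)/2 = 0 + 0 = 0
I^2 = (-1)^0 = +1


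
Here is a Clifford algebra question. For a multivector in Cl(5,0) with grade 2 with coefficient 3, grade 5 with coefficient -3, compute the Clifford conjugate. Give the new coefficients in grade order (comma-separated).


Clifford conjugate sign for grade k: (-1)^(k(k+1)/2)
Grade 2: (-1)^(2*3/2) = (-1)^3 = -1, coeff 3 -> -3
Grade 5: (-1)^(5*6/2) = (-1)^15 = -1, coeff -3 -> 3
Conjugated coefficients: -3, 3


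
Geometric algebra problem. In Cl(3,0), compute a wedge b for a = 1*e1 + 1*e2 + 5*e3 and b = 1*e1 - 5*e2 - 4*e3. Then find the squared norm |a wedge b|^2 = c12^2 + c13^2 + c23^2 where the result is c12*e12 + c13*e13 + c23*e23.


a wedge b = (a1*b2 - a2*b1)*e12 + (a1*b3 - a3*b1)*e13 + (a2*b3 - a3*b2)*e23
e12 coeff: 1*(-5) - 1*1 = -5 - 1 = -6
e13 coeff: 1*(-4) - 5*1 = -4 - 5 = -9
e23 coeff: 1*(-4) - 5*(-5) = -4 - (-25) = 21
|a wedge b|^2 = (-6)^2 + (-9)^2 + 21^2
= 36 + 81 + 441
= 558


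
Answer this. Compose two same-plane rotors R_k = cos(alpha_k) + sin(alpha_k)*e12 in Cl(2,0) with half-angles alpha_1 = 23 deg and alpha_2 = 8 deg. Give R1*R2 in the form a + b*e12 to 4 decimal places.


Same-plane rotors commute and their half-angles add:
R1*R2 = cos(a1 + a2) + sin(a1 + a2)*e12.
a1 + a2 = 23 + 8 = 31 deg
cos(31 deg) = 0.8572
sin(31 deg) = 0.5150
R1*R2 = 0.8572 + 0.5150*e12


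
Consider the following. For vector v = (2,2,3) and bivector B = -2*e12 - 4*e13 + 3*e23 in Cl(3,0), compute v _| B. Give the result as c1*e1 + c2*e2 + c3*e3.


Left contraction v _| B = <vB>_1 (grade-1 part of the geometric product vB).
Using e1_|e12 = e2, e2_|e12 = -e1, e1_|e13 = e3, e3_|e13 = -e1, e2_|e23 = e3, e3_|e23 = -e2:
e1 coeff: -v2*b12 - v3*b13 = -(2)*(-2) - (3)*(-4) = 16
e2 coeff: v1*b12 - v3*b23 = (2)*(-2) - (3)*(3) = -13
e3 coeff: v1*b13 + v2*b23 = (2)*(-4) + (2)*(3) = -2
v _| B = 16*e1 - 13*e2 - 2*e3


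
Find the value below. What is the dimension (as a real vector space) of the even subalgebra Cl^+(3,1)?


Even subalgebra dimension = 2^(n-1)
n = 3 + 1 = 4
2^(4 - 1) = 2^3 = 8
Verification: sum of C(4,k) for even k = 1 + 6 + 1 = 8
Result = 8


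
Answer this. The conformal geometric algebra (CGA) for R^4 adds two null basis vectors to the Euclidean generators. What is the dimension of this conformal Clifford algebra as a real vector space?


The conformal model of R^4 uses Cl(5,1): the 4 Euclidean generators plus two extra orthogonal generators e+ (e+^2 = +1) and e- (e-^2 = -1), from which the null vectors e0, einf are built.
Number of generators m = 4 + 2 = 6.
dim Cl(p,q) = 2^m = 2^6 = 64


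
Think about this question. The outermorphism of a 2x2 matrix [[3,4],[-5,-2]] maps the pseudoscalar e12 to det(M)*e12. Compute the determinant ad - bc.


The outermorphism of a linear map f sends e1^e2 to f(e1)^f(e2).
f(e1) = 3*e1 - 5*e2
f(e2) = 4*e1 - 2*e2
f(e1) ^ f(e2) = (3*e1 - 5*e2) ^ (4*e1 - 2*e2)
= 3*(-2)*e12 + (-5)*4*e21
= (-6 - (-20))*e12
= 14*e12
Coefficient = 14


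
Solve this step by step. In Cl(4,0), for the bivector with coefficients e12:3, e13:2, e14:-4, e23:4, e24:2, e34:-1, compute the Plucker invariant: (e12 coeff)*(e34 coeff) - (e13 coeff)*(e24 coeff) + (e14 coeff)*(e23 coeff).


Plucker relation: af - be + cd
a*f = 3*(-1) = -3
b*e = 2*2 = 4
c*d = (-4)*4 = -16
af - be + cd = -3 - 4 + (-16)
= -23


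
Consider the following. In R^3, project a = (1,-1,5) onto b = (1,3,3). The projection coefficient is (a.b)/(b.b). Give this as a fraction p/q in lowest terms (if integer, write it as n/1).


Projection coefficient = (a . b) / (b . b)
a . b = 1*1 + (-1)*3 + 5*3
= 1 + (-3) + 15 = 13
b . b = 1^2 + 3^2 + 3^2
= 1 + 9 + 9 = 19
Coefficient = 13/19
In lowest terms: 13/19


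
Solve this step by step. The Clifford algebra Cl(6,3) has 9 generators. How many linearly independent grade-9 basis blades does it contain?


Number of grade-k basis blades in Cl(p,q) with n = p + q is C(n, k).
n = 6 + 3 = 9
C(9, 9) = 9! / (9! * 0!)
= 362880 / (362880 * 1)
= 1


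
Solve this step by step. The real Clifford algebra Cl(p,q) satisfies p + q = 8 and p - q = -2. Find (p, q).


We need p + q = 8 and p - q = -2.
Adding: 2p = 8 + (-2) = 6, so p = 3.
Then q = 8 - 3 = 5.
(p, q) = (3, 5)


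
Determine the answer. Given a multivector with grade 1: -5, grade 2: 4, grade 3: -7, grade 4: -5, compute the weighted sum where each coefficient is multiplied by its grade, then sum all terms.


Grade-weighted sum = sum of grade_k * coefficient_k
1*(-5) = -5
2*4 = 8
3*(-7) = -21
4*(-5) = -20
Total = -5 + 8 + (-21) + (-20) = -38


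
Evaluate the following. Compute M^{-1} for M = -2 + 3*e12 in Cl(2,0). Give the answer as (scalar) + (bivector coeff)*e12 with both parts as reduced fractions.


M = -2 + 3*e12, where e12^2 = -1.
Since M commutes with its reverse ~M = a - b*e12, M * ~M = a^2 - b^2*e12^2 = a^2 + b^2.
So M^{-1} = ~M / (a^2 + b^2) = (a - b*e12)/(a^2 + b^2).
a^2 + b^2 = 4 + 9 = 13
Scalar part = -2/13 = -2/13
Bivector coeff = -3/13 = -3/13
M^{-1} = -2/13 - 3/13*e12


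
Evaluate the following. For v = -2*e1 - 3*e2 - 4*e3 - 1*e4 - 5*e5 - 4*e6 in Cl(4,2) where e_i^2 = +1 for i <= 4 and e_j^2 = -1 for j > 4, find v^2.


v^2 = sum of c_i^2 * e_i^2
Positive signature terms (e_i^2 = +1): (-2)^2 + (-3)^2 + (-4)^2 + (-1)^2 = 30
Negative signature terms (e_j^2 = -1): (-5)^2 + (-4)^2 = 41
v^2 = 30 - 41 = -11


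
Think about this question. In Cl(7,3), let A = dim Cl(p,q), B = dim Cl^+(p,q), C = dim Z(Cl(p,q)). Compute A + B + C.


n = 7 + 3 = 10
Total dim = 2^10 = 1024
Even subalgebra dim = 2^9 = 512
n is even, so center dim = 1
Sum = 1024 + 512 + 1 = 1537


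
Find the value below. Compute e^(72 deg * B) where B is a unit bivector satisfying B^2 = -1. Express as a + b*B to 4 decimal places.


For a unit bivector B with B^2 = -1, the exponential series gives
e^(theta*B) = cos(theta) + sin(theta)*B (the GA analogue of Euler's formula).
theta = 72 degrees = 1.256637 rad
cos(72 deg) = 0.3090
sin(72 deg) = 0.9511
exp(theta*B) = 0.3090 + 0.9511*B


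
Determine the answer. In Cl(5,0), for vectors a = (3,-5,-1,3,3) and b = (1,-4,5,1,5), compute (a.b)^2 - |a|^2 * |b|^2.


a . b = 3*1 + (-5)*(-4) + (-1)*5 + 3*1 + 3*5
= 3 + 20 + (-5) + 3 + 15 = 36
|a|^2 = 3^2 + (-5)^2 + (-1)^2 + 3^2 + 3^2 = 53
|b|^2 = 1^2 + (-4)^2 + 5^2 + 1^2 + 5^2 = 68
(a.b)^2 = 36^2 = 1296
|a|^2 * |b|^2 = 53 * 68 = 3604
Result = 1296 - 3604 = -2308


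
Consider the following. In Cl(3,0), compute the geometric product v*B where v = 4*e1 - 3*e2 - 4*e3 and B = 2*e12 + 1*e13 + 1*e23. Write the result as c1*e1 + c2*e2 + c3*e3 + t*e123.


vB has grade-1 (vector) and grade-3 (trivector) parts: vB = (v _| B) + (v ^ B).
Vector part <vB>_1:
  e1: -v2*b12 - v3*b13 = -(-3)*(2) - (-4)*(1) = 10
  e2: v1*b12 - v3*b23 = (4)*(2) - (-4)*(1) = 12
  e3: v1*b13 + v2*b23 = (4)*(1) + (-3)*(1) = 1
Trivector part <vB>_3:
  e123: v1*b23 - v2*b13 + v3*b12 = (4)*(1) - (-3)*(1) + (-4)*(2) = -1
vB = 10*e1 + 12*e2 + 1*e3 - 1*e123


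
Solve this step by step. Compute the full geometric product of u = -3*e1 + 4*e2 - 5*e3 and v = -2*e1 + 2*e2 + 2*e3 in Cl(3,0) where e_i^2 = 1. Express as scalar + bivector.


In Cl(3,0): e_i^2 = 1, e_ie_j = -e_je_i for i != j.
Scalar part = u . v = (-3)*(-2) + 4*2 + (-5)*2
= 6 + 8 + (-10) = 4
e12 coeff = (-3)*2 - 4*(-2) = -6 - (-8) = 2
e13 coeff = (-3)*2 - (-5)*(-2) = -6 - 10 = -16
e23 coeff = 4*2 - (-5)*2 = 8 - (-10) = 18
uv = 4 + 2*e12 - 16*e13 + 18*e23


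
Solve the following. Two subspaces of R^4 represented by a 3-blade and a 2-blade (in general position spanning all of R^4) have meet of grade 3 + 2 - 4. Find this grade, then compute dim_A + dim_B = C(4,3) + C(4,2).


Meet grade = grade(A) + grade(B) - n
= 3 + 2 - 4 = 1
C(4,3) = 4
C(4,2) = 6
dim_A + dim_B = 4 + 6 = 10


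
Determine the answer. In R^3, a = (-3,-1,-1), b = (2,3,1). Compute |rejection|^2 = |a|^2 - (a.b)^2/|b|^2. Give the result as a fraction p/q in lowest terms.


|a|^2 = (-3)^2 + (-1)^2 + (-1)^2 = 11
|b|^2 = 2^2 + 3^2 + 1^2 = 14
a . b = (-3)*2 + (-1)*3 + (-1)*1 = -10
(a.b)^2 = (-10)^2 = 100
|rej|^2 = 11 - 100/14
= (154 - 100)/14
= 54/14
In lowest terms: 27/7


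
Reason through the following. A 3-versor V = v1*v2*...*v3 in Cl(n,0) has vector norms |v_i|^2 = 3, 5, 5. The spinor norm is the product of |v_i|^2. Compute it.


Spinor norm N(V) = |v1|^2 * |v2|^2 * ... * |v3|^2
= 3 * 5 * 5
Running product: 3, 15, 75
N(V) = 75


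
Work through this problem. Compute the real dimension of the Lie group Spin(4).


Spin(n) double-covers SO(n); both have Lie algebra so(n) of dimension n(n-1)/2.
n = 4
n(n-1) = 4 * 3 = 12
dim Spin(4) = 12/2 = 6


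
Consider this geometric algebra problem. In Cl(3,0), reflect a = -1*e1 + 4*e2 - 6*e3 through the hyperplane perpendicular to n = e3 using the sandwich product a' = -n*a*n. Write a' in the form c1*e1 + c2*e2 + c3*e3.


Reflection formula: a' = -n*a*n, with n = e3 (unit vector, n^2 = 1).
For reflection through hyperplane perp to e3:
The component along e3 flips sign, others stay.
a = (-1, 4, -6)
a' = (-1, 4, 6)
a' = -1*e1 + 4*e2 + 6*e3


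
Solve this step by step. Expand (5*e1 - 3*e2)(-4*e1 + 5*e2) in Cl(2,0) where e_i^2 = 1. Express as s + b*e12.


Expand: (5*e1 - 3*e2)(-4*e1 + 5*e2)
= 5*(-4)*e1e1 + 5*5*e1e2 + (-3)*(-4)*e2e1 + (-3)*5*e2e2
Using e1^2 = e2^2 = 1, e2e1 = -e1e2:
Scalar part s = 5*(-4) + (-3)*5 = -20 + (-15) = -35
Bivector part b = 5*5 - (-3)*(-4) = 25 - 12 = 13
uv = -35 + 13*e12


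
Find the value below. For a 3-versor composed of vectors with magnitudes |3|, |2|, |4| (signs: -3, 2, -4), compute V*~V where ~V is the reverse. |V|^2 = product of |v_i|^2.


Each vector v_i has |v_i|^2 = s_i^2
Squared scales: (-3)^2 = 9, 2^2 = 4, (-4)^2 = 16
|V|^2 = 9 * 4 * 16
= 576


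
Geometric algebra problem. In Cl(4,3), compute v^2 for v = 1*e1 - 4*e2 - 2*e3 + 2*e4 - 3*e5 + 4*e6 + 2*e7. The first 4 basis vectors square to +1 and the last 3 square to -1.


v^2 = sum of c_i^2 * e_i^2
Positive signature terms (e_i^2 = +1): 1^2 + (-4)^2 + (-2)^2 + 2^2 = 25
Negative signature terms (e_j^2 = -1): (-3)^2 + 4^2 + 2^2 = 29
v^2 = 25 - 29 = -4


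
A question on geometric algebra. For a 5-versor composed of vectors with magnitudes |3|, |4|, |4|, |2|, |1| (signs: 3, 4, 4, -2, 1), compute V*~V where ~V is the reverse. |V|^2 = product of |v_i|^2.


Each vector v_i has |v_i|^2 = s_i^2
Squared scales: 3^2 = 9, 4^2 = 16, 4^2 = 16, (-2)^2 = 4, 1^2 = 1
|V|^2 = 9 * 16 * 16 * 4 * 1
= 9216


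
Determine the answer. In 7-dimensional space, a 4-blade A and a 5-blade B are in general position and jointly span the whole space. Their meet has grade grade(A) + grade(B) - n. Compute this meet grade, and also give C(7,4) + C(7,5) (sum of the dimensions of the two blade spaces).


Meet grade = grade(A) + grade(B) - n
= 4 + 5 - 7 = 2
C(7,4) = 35
C(7,5) = 21
dim_A + dim_B = 35 + 21 = 56


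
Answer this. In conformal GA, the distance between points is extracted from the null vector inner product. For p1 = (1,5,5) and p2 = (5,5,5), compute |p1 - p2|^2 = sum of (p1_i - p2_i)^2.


p1 - p2 = (-4, 0, 0)
|p1 - p2|^2 = (-4)^2 + 0^2 + 0^2
= 16 + 0 + 0
= 16


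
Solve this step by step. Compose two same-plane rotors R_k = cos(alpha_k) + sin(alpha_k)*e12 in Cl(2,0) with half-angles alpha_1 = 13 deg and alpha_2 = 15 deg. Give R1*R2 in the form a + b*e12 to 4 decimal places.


Same-plane rotors commute and their half-angles add:
R1*R2 = cos(a1 + a2) + sin(a1 + a2)*e12.
a1 + a2 = 13 + 15 = 28 deg
cos(28 deg) = 0.8829
sin(28 deg) = 0.4695
R1*R2 = 0.8829 + 0.4695*e12


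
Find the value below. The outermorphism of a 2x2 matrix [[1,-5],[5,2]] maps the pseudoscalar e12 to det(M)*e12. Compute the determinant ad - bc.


The outermorphism of a linear map f sends e1^e2 to f(e1)^f(e2).
f(e1) = 1*e1 + 5*e2
f(e2) = -5*e1 + 2*e2
f(e1) ^ f(e2) = (1*e1 + 5*e2) ^ (-5*e1 + 2*e2)
= 1*2*e12 + 5*(-5)*e21
= (2 - (-25))*e12
= 27*e12
Coefficient = 27
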